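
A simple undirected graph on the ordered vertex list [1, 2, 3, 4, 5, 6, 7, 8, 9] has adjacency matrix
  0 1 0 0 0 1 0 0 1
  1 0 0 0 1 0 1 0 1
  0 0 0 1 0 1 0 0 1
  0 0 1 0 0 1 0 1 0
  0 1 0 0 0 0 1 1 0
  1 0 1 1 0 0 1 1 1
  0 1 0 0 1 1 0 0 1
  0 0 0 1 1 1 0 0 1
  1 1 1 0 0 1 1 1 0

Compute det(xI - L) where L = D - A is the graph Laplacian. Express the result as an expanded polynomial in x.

x^9 - 36x^8 + 552x^7 - 4702x^6 + 24297x^5 - 77834x^4 + 150555x^3 - 160234x^2 + 71541x

With the vertex order [1, 2, 3, 4, 5, 6, 7, 8, 9], the degrees are [3, 4, 3, 3, 3, 6, 4, 4, 6], giving D = diag(3, 4, 3, 3, 3, 6, 4, 4, 6) and L = D - A. L has integer entries, so p(x) = det(xI - L) has integer coefficients. Expanding the determinant yields x^9 - 36x^8 + 552x^7 - 4702x^6 + 24297x^5 - 77834x^4 + 150555x^3 - 160234x^2 + 71541x. The coefficient of x^8 equals -trace(L) = -36, matching the sum of degrees.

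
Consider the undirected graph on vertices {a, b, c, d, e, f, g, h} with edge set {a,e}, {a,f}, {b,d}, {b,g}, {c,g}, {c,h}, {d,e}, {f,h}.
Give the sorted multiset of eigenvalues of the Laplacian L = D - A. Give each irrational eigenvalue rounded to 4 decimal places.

[0, 0.5858, 0.5858, 2, 2, 3.4142, 3.4142, 4]

With the vertex order [a, b, c, d, e, f, g, h], the degrees are [2, 2, 2, 2, 2, 2, 2, 2], giving D = diag(2, 2, 2, 2, 2, 2, 2, 2) and L = D - A. Diagonalising L (or applying a numerical eigensolver to the 8x8 matrix) gives the spectrum above. By the matrix-tree theorem the graph has (1/8) * product of the nonzero eigenvalues = 8 spanning trees.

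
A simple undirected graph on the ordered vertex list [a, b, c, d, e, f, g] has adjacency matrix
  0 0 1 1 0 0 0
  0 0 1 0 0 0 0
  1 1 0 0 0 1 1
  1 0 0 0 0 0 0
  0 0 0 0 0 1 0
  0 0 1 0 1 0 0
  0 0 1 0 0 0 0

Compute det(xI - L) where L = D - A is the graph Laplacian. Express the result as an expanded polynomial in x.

x^7 - 12x^6 + 52x^5 - 104x^4 + 100x^3 - 44x^2 + 7x

Reading degrees in the order [a, b, c, d, e, f, g] gives [2, 1, 4, 1, 1, 2, 1]; set D = diag(2, 1, 4, 1, 1, 2, 1) and form L = D - A. L has integer entries, so p(x) = det(xI - L) has integer coefficients. Expanding the determinant yields x^7 - 12x^6 + 52x^5 - 104x^4 + 100x^3 - 44x^2 + 7x. The coefficient of x^6 equals -trace(L) = -12, matching the sum of degrees. The eigenvalues sum to 12, which equals trace(L) = 2|E|. By the matrix-tree theorem the graph has (1/7) * product of the nonzero eigenvalues = 1 spanning tree.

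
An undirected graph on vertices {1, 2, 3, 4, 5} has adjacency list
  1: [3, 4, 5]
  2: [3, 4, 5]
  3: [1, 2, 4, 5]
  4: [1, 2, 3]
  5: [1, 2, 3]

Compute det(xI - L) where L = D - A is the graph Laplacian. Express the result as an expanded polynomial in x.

x^5 - 16x^4 + 94x^3 - 240x^2 + 225x

With the vertex order [1, 2, 3, 4, 5], the degrees are [3, 3, 4, 3, 3], giving D = diag(3, 3, 4, 3, 3) and L = D - A. The eigenvalues of L are [0, 3, 3, 5, 5]; the characteristic polynomial is the product of (x - lambda_i), which multiplies out to x^5 - 16x^4 + 94x^3 - 240x^2 + 225x. Since p(0) = det(-L) = 0, x divides p(x). There is one zero in the spectrum, matching the 1 component.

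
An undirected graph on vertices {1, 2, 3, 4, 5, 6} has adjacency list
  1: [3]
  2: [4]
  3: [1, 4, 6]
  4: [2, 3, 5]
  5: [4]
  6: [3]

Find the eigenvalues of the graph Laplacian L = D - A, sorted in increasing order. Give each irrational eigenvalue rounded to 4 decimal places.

Each diagonal entry of L is the vertex degree and each off-diagonal entry is -1 where an edge is present, 0 otherwise; in the order [1, 2, 3, 4, 5, 6] the diagonal is [1, 1, 3, 3, 1, 1]. Diagonalising L (or applying a numerical eigensolver to the 6x6 matrix) gives the spectrum above. The eigenvalues sum to 10, which equals trace(L) = 2|E|.

[0, 0.4384, 1, 1, 3, 4.5616]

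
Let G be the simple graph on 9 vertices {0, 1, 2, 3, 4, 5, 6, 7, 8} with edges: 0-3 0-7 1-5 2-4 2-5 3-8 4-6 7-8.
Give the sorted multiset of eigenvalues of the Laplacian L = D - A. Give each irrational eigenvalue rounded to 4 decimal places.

Each diagonal entry of L is the vertex degree and each off-diagonal entry is -1 where an edge is present, 0 otherwise; in the order [0, 1, 2, 3, 4, 5, 6, 7, 8] the diagonal is [2, 1, 2, 2, 2, 2, 1, 2, 2]. L is symmetric positive semidefinite, so every eigenvalue is real and nonnegative. The 2 zero eigenvalues correspond to the 2 connected components. There are 2 zeros in the spectrum, matching the 2 components. The eigenvalues sum to 16, which equals trace(L) = 2|E|.

[0, 0, 0.3820, 1.3820, 2, 2, 2.6180, 3.6180, 4]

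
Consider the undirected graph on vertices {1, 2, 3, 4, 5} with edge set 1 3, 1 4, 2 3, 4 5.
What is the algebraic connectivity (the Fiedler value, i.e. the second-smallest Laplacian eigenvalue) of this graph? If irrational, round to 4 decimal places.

0.3820

Reading degrees in the order [1, 2, 3, 4, 5] gives [2, 1, 2, 2, 1]; set D = diag(2, 1, 2, 2, 1) and form L = D - A. Computing the eigenvalues of L and sorting gives [0, 0.3820, 1.3820, 2.6180, 3.6180]. The Fiedler value lambda_2 = 0.3820 is strictly positive, so the graph is connected.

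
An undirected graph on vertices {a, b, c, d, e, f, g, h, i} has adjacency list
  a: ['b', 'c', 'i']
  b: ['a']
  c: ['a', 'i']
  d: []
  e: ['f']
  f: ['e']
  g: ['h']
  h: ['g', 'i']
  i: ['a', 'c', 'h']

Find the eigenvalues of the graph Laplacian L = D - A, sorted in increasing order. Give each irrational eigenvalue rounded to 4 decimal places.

[0, 0, 0, 0.4131, 1.1369, 2, 2.3595, 3.6977, 4.3928]

With the vertex order [a, b, c, d, e, f, g, h, i], the degrees are [3, 1, 2, 0, 1, 1, 1, 2, 3], giving D = diag(3, 1, 2, 0, 1, 1, 1, 2, 3) and L = D - A. Since every row of L sums to 0, the all-ones vector is in the kernel and 0 is an eigenvalue. The 3 zero eigenvalues correspond to the 3 connected components. There are 3 zeros in the spectrum, matching the 3 components.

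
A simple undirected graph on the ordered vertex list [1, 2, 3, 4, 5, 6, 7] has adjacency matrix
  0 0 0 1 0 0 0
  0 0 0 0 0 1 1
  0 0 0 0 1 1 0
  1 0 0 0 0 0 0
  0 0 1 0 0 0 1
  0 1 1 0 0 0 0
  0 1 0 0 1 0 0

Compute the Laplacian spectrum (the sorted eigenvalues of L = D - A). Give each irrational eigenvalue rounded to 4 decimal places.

Each diagonal entry of L is the vertex degree and each off-diagonal entry is -1 where an edge is present, 0 otherwise; in the order [1, 2, 3, 4, 5, 6, 7] the diagonal is [1, 2, 2, 1, 2, 2, 2]. Since every row of L sums to 0, the all-ones vector is in the kernel and 0 is an eigenvalue. The 2 zero eigenvalues correspond to the 2 connected components.

[0, 0, 1.3820, 1.3820, 2, 3.6180, 3.6180]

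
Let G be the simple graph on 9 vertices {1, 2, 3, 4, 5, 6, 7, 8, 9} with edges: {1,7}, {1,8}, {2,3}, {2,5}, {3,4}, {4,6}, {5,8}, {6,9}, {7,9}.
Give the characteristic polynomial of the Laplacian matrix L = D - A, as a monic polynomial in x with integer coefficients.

x^9 - 18x^8 + 135x^7 - 546x^6 + 1287x^5 - 1782x^4 + 1386x^3 - 540x^2 + 81x

Each diagonal entry of L is the vertex degree and each off-diagonal entry is -1 where an edge is present, 0 otherwise; in the order [1, 2, 3, 4, 5, 6, 7, 8, 9] the diagonal is [2, 2, 2, 2, 2, 2, 2, 2, 2]. L has integer entries, so p(x) = det(xI - L) has integer coefficients. Expanding the determinant yields x^9 - 18x^8 + 135x^7 - 546x^6 + 1287x^5 - 1782x^4 + 1386x^3 - 540x^2 + 81x. Since p(0) = det(-L) = 0, x divides p(x). By the matrix-tree theorem the graph has (1/9) * product of the nonzero eigenvalues = 9 spanning trees.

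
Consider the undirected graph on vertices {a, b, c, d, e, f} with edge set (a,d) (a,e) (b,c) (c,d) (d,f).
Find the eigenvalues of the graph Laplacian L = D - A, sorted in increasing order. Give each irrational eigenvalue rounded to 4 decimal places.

Reading degrees in the order [a, b, c, d, e, f] gives [2, 1, 2, 3, 1, 1]; set D = diag(2, 1, 2, 3, 1, 1) and form L = D - A. The multiplicity of 0 as a Laplacian eigenvalue equals the number of connected components. The single zero eigenvalue shows the graph is connected.

[0, 0.3820, 0.6972, 2, 2.6180, 4.3028]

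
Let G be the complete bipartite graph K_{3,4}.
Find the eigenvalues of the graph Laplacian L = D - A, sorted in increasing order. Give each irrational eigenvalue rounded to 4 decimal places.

[0, 3, 3, 3, 4, 4, 7]

The graph has 7 vertices and degree multiset [4, 4, 4, 3, 3, 3, 3]; D is the diagonal matrix of degrees and L = D - A. Since every row of L sums to 0, the all-ones vector is in the kernel and 0 is an eigenvalue. The single zero eigenvalue shows the graph is connected. The largest eigenvalue, 7, is at most the vertex count 7.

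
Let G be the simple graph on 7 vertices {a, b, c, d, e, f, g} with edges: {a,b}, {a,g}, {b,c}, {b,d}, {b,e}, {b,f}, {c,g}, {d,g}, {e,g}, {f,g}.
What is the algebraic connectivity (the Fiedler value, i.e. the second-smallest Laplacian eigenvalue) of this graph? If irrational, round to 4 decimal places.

Reading degrees in the order [a, b, c, d, e, f, g] gives [2, 5, 2, 2, 2, 2, 5]; set D = diag(2, 5, 2, 2, 2, 2, 5) and form L = D - A. The sorted Laplacian eigenvalues are [0, 2, 2, 2, 2, 5, 7]; the algebraic connectivity is the second entry, 2. By the matrix-tree theorem the graph has (1/7) * product of the nonzero eigenvalues = 80 spanning trees.

2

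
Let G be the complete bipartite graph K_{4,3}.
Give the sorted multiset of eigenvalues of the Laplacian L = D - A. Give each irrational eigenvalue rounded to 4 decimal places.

The graph has 7 vertices and degree multiset [4, 4, 4, 3, 3, 3, 3]; D is the diagonal matrix of degrees and L = D - A. Diagonalising L (or applying a numerical eigensolver to the 7x7 matrix) gives the spectrum above. The single zero eigenvalue shows the graph is connected. The largest eigenvalue, 7, is at most the vertex count 7.

[0, 3, 3, 3, 4, 4, 7]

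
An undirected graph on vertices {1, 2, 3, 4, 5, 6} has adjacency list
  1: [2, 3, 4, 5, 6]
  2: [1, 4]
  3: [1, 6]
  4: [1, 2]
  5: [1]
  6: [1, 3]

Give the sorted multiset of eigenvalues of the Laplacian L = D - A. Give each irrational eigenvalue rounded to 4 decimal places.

Reading degrees in the order [1, 2, 3, 4, 5, 6] gives [5, 2, 2, 2, 1, 2]; set D = diag(5, 2, 2, 2, 1, 2) and form L = D - A. L is symmetric positive semidefinite, so every eigenvalue is real and nonnegative.

[0, 1, 1, 3, 3, 6]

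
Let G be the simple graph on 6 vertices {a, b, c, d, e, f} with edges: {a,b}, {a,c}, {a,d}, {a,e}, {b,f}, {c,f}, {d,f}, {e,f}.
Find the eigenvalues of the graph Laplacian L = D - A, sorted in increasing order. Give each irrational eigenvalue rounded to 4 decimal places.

[0, 2, 2, 2, 4, 6]

Reading degrees in the order [a, b, c, d, e, f] gives [4, 2, 2, 2, 2, 4]; set D = diag(4, 2, 2, 2, 2, 4) and form L = D - A. L is symmetric positive semidefinite, so every eigenvalue is real and nonnegative. The single zero eigenvalue shows the graph is connected. The largest eigenvalue, 6, is at most the vertex count 6.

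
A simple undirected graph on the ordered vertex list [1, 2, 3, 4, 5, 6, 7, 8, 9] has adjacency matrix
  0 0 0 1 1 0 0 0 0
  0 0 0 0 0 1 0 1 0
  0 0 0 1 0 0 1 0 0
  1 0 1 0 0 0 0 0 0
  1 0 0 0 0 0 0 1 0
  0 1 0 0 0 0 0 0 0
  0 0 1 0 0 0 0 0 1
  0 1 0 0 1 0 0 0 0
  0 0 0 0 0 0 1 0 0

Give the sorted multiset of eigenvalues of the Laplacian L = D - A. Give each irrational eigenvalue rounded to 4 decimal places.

Each diagonal entry of L is the vertex degree and each off-diagonal entry is -1 where an edge is present, 0 otherwise; in the order [1, 2, 3, 4, 5, 6, 7, 8, 9] the diagonal is [2, 2, 2, 2, 2, 1, 2, 2, 1]. The multiplicity of 0 as a Laplacian eigenvalue equals the number of connected components. The single zero eigenvalue shows the graph is connected. There is one zero in the spectrum, matching the 1 component.

[0, 0.1206, 0.4679, 1, 1.6527, 2.3473, 3, 3.5321, 3.8794]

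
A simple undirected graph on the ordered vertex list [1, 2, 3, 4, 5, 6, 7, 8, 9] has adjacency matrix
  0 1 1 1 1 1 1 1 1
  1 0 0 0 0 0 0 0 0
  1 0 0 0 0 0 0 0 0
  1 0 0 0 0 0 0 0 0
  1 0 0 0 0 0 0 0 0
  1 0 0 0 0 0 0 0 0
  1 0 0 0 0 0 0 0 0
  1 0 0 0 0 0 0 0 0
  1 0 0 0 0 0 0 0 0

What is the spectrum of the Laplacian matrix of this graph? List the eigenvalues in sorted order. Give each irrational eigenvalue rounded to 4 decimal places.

[0, 1, 1, 1, 1, 1, 1, 1, 9]

With the vertex order [1, 2, 3, 4, 5, 6, 7, 8, 9], the degrees are [8, 1, 1, 1, 1, 1, 1, 1, 1], giving D = diag(8, 1, 1, 1, 1, 1, 1, 1, 1) and L = D - A. Since every row of L sums to 0, the all-ones vector is in the kernel and 0 is an eigenvalue. The single zero eigenvalue shows the graph is connected. By the matrix-tree theorem the graph has (1/9) * product of the nonzero eigenvalues = 1 spanning tree. There is one zero in the spectrum, matching the 1 component.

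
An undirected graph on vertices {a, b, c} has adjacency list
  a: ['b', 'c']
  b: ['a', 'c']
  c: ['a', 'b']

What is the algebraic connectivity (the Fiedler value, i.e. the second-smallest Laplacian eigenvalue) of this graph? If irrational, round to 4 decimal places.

With the vertex order [a, b, c], the degrees are [2, 2, 2], giving D = diag(2, 2, 2) and L = D - A. The smallest Laplacian eigenvalue is always 0. The next one, lambda_2 = 3, measures how hard the graph is to disconnect: larger values mean better connectivity. There is one zero in the spectrum, matching the 1 component. The eigenvalues sum to 6, which equals trace(L) = 2|E|.

3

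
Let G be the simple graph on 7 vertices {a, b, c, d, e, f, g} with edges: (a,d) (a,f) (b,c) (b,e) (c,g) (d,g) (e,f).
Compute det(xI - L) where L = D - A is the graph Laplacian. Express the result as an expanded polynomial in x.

Each diagonal entry of L is the vertex degree and each off-diagonal entry is -1 where an edge is present, 0 otherwise; in the order [a, b, c, d, e, f, g] the diagonal is [2, 2, 2, 2, 2, 2, 2]. L has integer entries, so p(x) = det(xI - L) has integer coefficients. Expanding the determinant yields x^7 - 14x^6 + 77x^5 - 210x^4 + 294x^3 - 196x^2 + 49x. The constant term is 0 because L is singular (the all-ones vector lies in its kernel). There is one zero in the spectrum, matching the 1 component.

x^7 - 14x^6 + 77x^5 - 210x^4 + 294x^3 - 196x^2 + 49x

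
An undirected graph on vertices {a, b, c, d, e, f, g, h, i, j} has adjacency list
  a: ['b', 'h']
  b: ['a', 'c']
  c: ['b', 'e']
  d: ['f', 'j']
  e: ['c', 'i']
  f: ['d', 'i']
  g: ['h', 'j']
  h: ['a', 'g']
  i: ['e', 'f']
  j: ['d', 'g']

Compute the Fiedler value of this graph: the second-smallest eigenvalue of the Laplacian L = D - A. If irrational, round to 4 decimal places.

0.3820

With the vertex order [a, b, c, d, e, f, g, h, i, j], the degrees are [2, 2, 2, 2, 2, 2, 2, 2, 2, 2], giving D = diag(2, 2, 2, 2, 2, 2, 2, 2, 2, 2) and L = D - A. Computing the eigenvalues of L and sorting gives [0, 0.3820, 0.3820, 1.3820, 1.3820, 2.6180, 2.6180, 3.6180, 3.6180, 4]. The Fiedler value lambda_2 = 0.3820 is strictly positive, so the graph is connected. The largest eigenvalue, 4, is at most the vertex count 10.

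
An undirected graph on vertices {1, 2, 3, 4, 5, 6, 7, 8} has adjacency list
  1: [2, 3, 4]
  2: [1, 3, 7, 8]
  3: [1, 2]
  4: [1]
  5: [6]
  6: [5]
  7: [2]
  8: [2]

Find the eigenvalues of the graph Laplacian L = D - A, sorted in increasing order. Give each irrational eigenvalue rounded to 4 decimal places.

With the vertex order [1, 2, 3, 4, 5, 6, 7, 8], the degrees are [3, 4, 2, 1, 1, 1, 1, 1], giving D = diag(3, 4, 2, 1, 1, 1, 1, 1) and L = D - A. L is symmetric positive semidefinite, so every eigenvalue is real and nonnegative. The 2 zero eigenvalues correspond to the 2 connected components. There are 2 zeros in the spectrum, matching the 2 components.

[0, 0, 0.6314, 1, 1.4738, 2, 3.7877, 5.1071]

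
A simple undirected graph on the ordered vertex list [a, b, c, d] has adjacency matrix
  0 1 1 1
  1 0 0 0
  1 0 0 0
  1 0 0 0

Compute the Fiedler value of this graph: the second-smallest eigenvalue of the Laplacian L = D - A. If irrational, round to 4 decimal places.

Each diagonal entry of L is the vertex degree and each off-diagonal entry is -1 where an edge is present, 0 otherwise; in the order [a, b, c, d] the diagonal is [3, 1, 1, 1]. The smallest Laplacian eigenvalue is always 0. The next one, lambda_2 = 1, measures how hard the graph is to disconnect: larger values mean better connectivity. The eigenvalues sum to 6, which equals trace(L) = 2|E|.

1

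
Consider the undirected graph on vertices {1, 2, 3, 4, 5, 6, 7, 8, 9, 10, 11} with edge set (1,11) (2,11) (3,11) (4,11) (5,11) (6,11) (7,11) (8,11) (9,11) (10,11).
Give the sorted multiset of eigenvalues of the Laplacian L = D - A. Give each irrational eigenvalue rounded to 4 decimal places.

[0, 1, 1, 1, 1, 1, 1, 1, 1, 1, 11]

Each diagonal entry of L is the vertex degree and each off-diagonal entry is -1 where an edge is present, 0 otherwise; in the order [1, 2, 3, 4, 5, 6, 7, 8, 9, 10, 11] the diagonal is [1, 1, 1, 1, 1, 1, 1, 1, 1, 1, 10]. The multiplicity of 0 as a Laplacian eigenvalue equals the number of connected components. The single zero eigenvalue shows the graph is connected. There is one zero in the spectrum, matching the 1 component.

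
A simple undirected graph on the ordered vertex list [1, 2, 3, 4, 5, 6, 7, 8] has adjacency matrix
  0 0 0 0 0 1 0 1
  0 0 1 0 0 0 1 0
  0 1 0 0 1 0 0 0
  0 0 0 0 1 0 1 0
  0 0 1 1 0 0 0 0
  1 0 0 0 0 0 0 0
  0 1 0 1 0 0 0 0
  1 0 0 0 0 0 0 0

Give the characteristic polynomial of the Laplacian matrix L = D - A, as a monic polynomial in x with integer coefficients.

Each diagonal entry of L is the vertex degree and each off-diagonal entry is -1 where an edge is present, 0 otherwise; in the order [1, 2, 3, 4, 5, 6, 7, 8] the diagonal is [2, 2, 2, 2, 2, 1, 2, 1]. L has integer entries, so p(x) = det(xI - L) has integer coefficients. Expanding the determinant yields x^8 - 14x^7 + 78x^6 - 220x^5 + 330x^4 - 250x^3 + 75x^2. The coefficient of x^7 equals -trace(L) = -14, matching the sum of degrees. The eigenvalues sum to 14, which equals trace(L) = 2|E|.

x^8 - 14x^7 + 78x^6 - 220x^5 + 330x^4 - 250x^3 + 75x^2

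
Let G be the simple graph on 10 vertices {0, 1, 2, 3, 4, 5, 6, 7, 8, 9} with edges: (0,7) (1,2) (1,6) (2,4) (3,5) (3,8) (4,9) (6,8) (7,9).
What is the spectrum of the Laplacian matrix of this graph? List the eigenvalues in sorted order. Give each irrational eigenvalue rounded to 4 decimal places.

With the vertex order [0, 1, 2, 3, 4, 5, 6, 7, 8, 9], the degrees are [1, 2, 2, 2, 2, 1, 2, 2, 2, 2], giving D = diag(1, 2, 2, 2, 2, 1, 2, 2, 2, 2) and L = D - A. Since every row of L sums to 0, the all-ones vector is in the kernel and 0 is an eigenvalue. The single zero eigenvalue shows the graph is connected. There is one zero in the spectrum, matching the 1 component. By the matrix-tree theorem the graph has (1/10) * product of the nonzero eigenvalues = 1 spanning tree.

[0, 0.0979, 0.3820, 0.8244, 1.3820, 2, 2.6180, 3.1756, 3.6180, 3.9021]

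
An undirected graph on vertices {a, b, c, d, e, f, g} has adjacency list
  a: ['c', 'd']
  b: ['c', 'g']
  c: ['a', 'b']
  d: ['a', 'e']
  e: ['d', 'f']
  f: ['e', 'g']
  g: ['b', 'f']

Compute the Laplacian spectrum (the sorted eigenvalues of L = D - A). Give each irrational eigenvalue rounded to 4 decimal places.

[0, 0.7530, 0.7530, 2.4450, 2.4450, 3.8019, 3.8019]

Reading degrees in the order [a, b, c, d, e, f, g] gives [2, 2, 2, 2, 2, 2, 2]; set D = diag(2, 2, 2, 2, 2, 2, 2) and form L = D - A. Since every row of L sums to 0, the all-ones vector is in the kernel and 0 is an eigenvalue. The eigenvalues sum to 14, which equals trace(L) = 2|E|.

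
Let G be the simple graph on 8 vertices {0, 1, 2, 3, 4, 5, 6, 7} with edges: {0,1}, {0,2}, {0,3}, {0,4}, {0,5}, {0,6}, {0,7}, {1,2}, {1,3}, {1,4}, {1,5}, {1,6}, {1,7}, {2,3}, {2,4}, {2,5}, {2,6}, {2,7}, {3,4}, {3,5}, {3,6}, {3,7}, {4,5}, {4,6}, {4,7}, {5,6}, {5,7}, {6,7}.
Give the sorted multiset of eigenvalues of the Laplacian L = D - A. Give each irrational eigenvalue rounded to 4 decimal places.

Reading degrees in the order [0, 1, 2, 3, 4, 5, 6, 7] gives [7, 7, 7, 7, 7, 7, 7, 7]; set D = diag(7, 7, 7, 7, 7, 7, 7, 7) and form L = D - A. Since every row of L sums to 0, the all-ones vector is in the kernel and 0 is an eigenvalue. The single zero eigenvalue shows the graph is connected. By the matrix-tree theorem the graph has (1/8) * product of the nonzero eigenvalues = 262144 spanning trees. There is one zero in the spectrum, matching the 1 component.

[0, 8, 8, 8, 8, 8, 8, 8]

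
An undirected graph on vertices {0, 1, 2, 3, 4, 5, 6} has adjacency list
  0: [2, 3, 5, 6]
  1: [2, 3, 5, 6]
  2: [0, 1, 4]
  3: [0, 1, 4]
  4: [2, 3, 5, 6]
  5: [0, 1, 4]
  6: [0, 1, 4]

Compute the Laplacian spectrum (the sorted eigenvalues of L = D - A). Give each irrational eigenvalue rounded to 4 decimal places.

Each diagonal entry of L is the vertex degree and each off-diagonal entry is -1 where an edge is present, 0 otherwise; in the order [0, 1, 2, 3, 4, 5, 6] the diagonal is [4, 4, 3, 3, 4, 3, 3]. The multiplicity of 0 as a Laplacian eigenvalue equals the number of connected components. The single zero eigenvalue shows the graph is connected. By the matrix-tree theorem the graph has (1/7) * product of the nonzero eigenvalues = 432 spanning trees. There is one zero in the spectrum, matching the 1 component.

[0, 3, 3, 3, 4, 4, 7]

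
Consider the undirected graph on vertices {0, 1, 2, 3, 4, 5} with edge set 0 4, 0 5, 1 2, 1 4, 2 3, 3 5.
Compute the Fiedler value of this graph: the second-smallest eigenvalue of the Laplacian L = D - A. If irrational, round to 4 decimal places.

1

With the vertex order [0, 1, 2, 3, 4, 5], the degrees are [2, 2, 2, 2, 2, 2], giving D = diag(2, 2, 2, 2, 2, 2) and L = D - A. The smallest Laplacian eigenvalue is always 0. The next one, lambda_2 = 1, measures how hard the graph is to disconnect: larger values mean better connectivity. By the matrix-tree theorem the graph has (1/6) * product of the nonzero eigenvalues = 6 spanning trees.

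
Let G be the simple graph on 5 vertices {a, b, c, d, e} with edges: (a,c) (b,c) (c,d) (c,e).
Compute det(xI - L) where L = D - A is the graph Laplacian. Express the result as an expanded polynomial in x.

Reading degrees in the order [a, b, c, d, e] gives [1, 1, 4, 1, 1]; set D = diag(1, 1, 4, 1, 1) and form L = D - A. L has integer entries, so p(x) = det(xI - L) has integer coefficients. Expanding the determinant yields x^5 - 8x^4 + 18x^3 - 16x^2 + 5x. Since p(0) = det(-L) = 0, x divides p(x). By the matrix-tree theorem the graph has (1/5) * product of the nonzero eigenvalues = 1 spanning tree.

x^5 - 8x^4 + 18x^3 - 16x^2 + 5x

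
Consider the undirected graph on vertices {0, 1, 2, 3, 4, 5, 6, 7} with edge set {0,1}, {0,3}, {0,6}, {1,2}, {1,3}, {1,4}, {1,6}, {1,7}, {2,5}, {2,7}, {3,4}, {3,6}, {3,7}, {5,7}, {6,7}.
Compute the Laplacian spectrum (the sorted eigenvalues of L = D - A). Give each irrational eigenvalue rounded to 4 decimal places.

Reading degrees in the order [0, 1, 2, 3, 4, 5, 6, 7] gives [3, 6, 3, 5, 2, 2, 4, 5]; set D = diag(3, 6, 3, 5, 2, 2, 4, 5) and form L = D - A. L is symmetric positive semidefinite, so every eigenvalue is real and nonnegative. The single zero eigenvalue shows the graph is connected.

[0, 1.2008, 2.1127, 3.4137, 4.1054, 5.6084, 6.4558, 7.1032]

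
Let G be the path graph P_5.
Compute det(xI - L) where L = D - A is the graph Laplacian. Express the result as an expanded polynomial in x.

x^5 - 8x^4 + 21x^3 - 20x^2 + 5x

The graph has 5 vertices and degree multiset [2, 2, 2, 1, 1]; D is the diagonal matrix of degrees and L = D - A. L has integer entries, so p(x) = det(xI - L) has integer coefficients. Expanding the determinant yields x^5 - 8x^4 + 21x^3 - 20x^2 + 5x. Since p(0) = det(-L) = 0, x divides p(x). By the matrix-tree theorem the graph has (1/5) * product of the nonzero eigenvalues = 1 spanning tree.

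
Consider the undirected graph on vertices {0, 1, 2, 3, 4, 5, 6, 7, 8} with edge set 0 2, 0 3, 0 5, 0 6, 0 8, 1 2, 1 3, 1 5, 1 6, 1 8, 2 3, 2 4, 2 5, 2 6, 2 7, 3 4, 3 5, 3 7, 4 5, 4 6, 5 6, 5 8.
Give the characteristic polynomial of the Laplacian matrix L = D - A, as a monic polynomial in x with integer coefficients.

Reading degrees in the order [0, 1, 2, 3, 4, 5, 6, 7, 8] gives [5, 5, 7, 6, 4, 7, 5, 2, 3]; set D = diag(5, 5, 7, 6, 4, 7, 5, 2, 3) and form L = D - A. Computing det(xI - L) by cofactor expansion (or equivalently via sum-over-permutations) gives x^9 - 44x^8 + 827x^7 - 8650x^6 + 54899x^5 - 215680x^4 + 509774x^3 - 658708x^2 + 353565x. Since p(0) = det(-L) = 0, x divides p(x).

x^9 - 44x^8 + 827x^7 - 8650x^6 + 54899x^5 - 215680x^4 + 509774x^3 - 658708x^2 + 353565x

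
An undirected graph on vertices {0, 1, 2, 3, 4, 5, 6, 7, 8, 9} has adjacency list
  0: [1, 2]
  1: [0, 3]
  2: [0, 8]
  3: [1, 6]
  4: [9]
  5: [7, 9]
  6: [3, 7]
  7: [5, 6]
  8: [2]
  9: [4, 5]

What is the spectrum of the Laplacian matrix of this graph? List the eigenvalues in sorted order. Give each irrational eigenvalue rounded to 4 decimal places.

[0, 0.0979, 0.3820, 0.8244, 1.3820, 2, 2.6180, 3.1756, 3.6180, 3.9021]

Each diagonal entry of L is the vertex degree and each off-diagonal entry is -1 where an edge is present, 0 otherwise; in the order [0, 1, 2, 3, 4, 5, 6, 7, 8, 9] the diagonal is [2, 2, 2, 2, 1, 2, 2, 2, 1, 2]. L is symmetric positive semidefinite, so every eigenvalue is real and nonnegative. The single zero eigenvalue shows the graph is connected. There is one zero in the spectrum, matching the 1 component. The eigenvalues sum to 18, which equals trace(L) = 2|E|.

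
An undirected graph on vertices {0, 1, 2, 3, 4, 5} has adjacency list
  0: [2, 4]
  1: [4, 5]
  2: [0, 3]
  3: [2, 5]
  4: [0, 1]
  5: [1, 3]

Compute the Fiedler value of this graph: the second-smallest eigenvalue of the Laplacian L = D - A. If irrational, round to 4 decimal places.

With the vertex order [0, 1, 2, 3, 4, 5], the degrees are [2, 2, 2, 2, 2, 2], giving D = diag(2, 2, 2, 2, 2, 2) and L = D - A. The smallest Laplacian eigenvalue is always 0. The next one, lambda_2 = 1, measures how hard the graph is to disconnect: larger values mean better connectivity. The largest eigenvalue, 4, is at most the vertex count 6.

1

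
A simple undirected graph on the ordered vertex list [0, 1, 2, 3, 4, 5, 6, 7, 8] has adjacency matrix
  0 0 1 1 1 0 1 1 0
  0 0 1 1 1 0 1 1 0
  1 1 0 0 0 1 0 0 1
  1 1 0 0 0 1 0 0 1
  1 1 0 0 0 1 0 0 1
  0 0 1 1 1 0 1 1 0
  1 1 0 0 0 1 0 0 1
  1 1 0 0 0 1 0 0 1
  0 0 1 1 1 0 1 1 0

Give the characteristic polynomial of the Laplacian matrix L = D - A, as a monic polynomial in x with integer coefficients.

Each diagonal entry of L is the vertex degree and each off-diagonal entry is -1 where an edge is present, 0 otherwise; in the order [0, 1, 2, 3, 4, 5, 6, 7, 8] the diagonal is [5, 5, 4, 4, 4, 5, 4, 4, 5]. L has integer entries, so p(x) = det(xI - L) has integer coefficients. Expanding the determinant yields x^9 - 40x^8 + 690x^7 - 6720x^6 + 40485x^5 - 154704x^4 + 366560x^3 - 492800x^2 + 288000x. The coefficient of x^8 equals -trace(L) = -40, matching the sum of degrees.

x^9 - 40x^8 + 690x^7 - 6720x^6 + 40485x^5 - 154704x^4 + 366560x^3 - 492800x^2 + 288000x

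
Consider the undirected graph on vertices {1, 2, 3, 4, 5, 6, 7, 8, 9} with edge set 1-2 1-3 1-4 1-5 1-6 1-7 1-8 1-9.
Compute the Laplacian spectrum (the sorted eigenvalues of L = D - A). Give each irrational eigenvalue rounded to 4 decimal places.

[0, 1, 1, 1, 1, 1, 1, 1, 9]

With the vertex order [1, 2, 3, 4, 5, 6, 7, 8, 9], the degrees are [8, 1, 1, 1, 1, 1, 1, 1, 1], giving D = diag(8, 1, 1, 1, 1, 1, 1, 1, 1) and L = D - A. Since every row of L sums to 0, the all-ones vector is in the kernel and 0 is an eigenvalue. The single zero eigenvalue shows the graph is connected. The eigenvalues sum to 16, which equals trace(L) = 2|E|.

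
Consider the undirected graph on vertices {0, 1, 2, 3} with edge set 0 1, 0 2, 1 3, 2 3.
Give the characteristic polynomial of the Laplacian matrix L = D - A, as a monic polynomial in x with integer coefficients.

With the vertex order [0, 1, 2, 3], the degrees are [2, 2, 2, 2], giving D = diag(2, 2, 2, 2) and L = D - A. Computing det(xI - L) by cofactor expansion (or equivalently via sum-over-permutations) gives x^4 - 8x^3 + 20x^2 - 16x. Since p(0) = det(-L) = 0, x divides p(x). There is one zero in the spectrum, matching the 1 component. The largest eigenvalue, 4, is at most the vertex count 4.

x^4 - 8x^3 + 20x^2 - 16x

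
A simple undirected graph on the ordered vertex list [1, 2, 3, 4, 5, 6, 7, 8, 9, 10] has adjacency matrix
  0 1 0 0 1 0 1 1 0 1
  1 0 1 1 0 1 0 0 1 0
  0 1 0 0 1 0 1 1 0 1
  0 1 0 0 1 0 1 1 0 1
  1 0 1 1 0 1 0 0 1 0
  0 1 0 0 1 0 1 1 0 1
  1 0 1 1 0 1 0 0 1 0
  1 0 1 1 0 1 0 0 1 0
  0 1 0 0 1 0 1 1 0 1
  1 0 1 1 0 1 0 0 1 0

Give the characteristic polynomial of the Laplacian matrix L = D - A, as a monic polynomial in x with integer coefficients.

x^10 - 50x^9 + 1100x^8 - 14000x^7 + 113750x^6 - 612500x^5 + 2187500x^4 - 5000000x^3 + 6640625x^2 - 3906250x

Reading degrees in the order [1, 2, 3, 4, 5, 6, 7, 8, 9, 10] gives [5, 5, 5, 5, 5, 5, 5, 5, 5, 5]; set D = diag(5, 5, 5, 5, 5, 5, 5, 5, 5, 5) and form L = D - A. Computing det(xI - L) by cofactor expansion (or equivalently via sum-over-permutations) gives x^10 - 50x^9 + 1100x^8 - 14000x^7 + 113750x^6 - 612500x^5 + 2187500x^4 - 5000000x^3 + 6640625x^2 - 3906250x. Since p(0) = det(-L) = 0, x divides p(x). The largest eigenvalue, 10, is at most the vertex count 10.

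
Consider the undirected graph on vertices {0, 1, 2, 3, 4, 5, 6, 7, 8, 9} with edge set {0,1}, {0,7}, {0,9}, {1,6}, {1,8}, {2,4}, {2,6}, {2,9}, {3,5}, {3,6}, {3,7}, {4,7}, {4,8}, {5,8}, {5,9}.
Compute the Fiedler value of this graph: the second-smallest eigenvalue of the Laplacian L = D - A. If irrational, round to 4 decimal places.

2

With the vertex order [0, 1, 2, 3, 4, 5, 6, 7, 8, 9], the degrees are [3, 3, 3, 3, 3, 3, 3, 3, 3, 3], giving D = diag(3, 3, 3, 3, 3, 3, 3, 3, 3, 3) and L = D - A. The sorted Laplacian eigenvalues are [0, 2, 2, 2, 2, 2, 5, 5, 5, 5]; the algebraic connectivity is the second entry, 2. There is one zero in the spectrum, matching the 1 component. The largest eigenvalue, 5, is at most the vertex count 10.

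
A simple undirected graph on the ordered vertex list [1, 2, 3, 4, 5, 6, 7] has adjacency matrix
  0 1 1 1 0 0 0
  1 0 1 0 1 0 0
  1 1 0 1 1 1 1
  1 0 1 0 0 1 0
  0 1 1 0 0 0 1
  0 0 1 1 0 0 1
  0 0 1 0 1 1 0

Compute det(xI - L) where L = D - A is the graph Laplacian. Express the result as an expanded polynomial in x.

x^7 - 24x^6 + 231x^5 - 1140x^4 + 3036x^3 - 4128x^2 + 2240x

Reading degrees in the order [1, 2, 3, 4, 5, 6, 7] gives [3, 3, 6, 3, 3, 3, 3]; set D = diag(3, 3, 6, 3, 3, 3, 3) and form L = D - A. The eigenvalues of L are [0, 2, 2, 4, 4, 5, 7]; the characteristic polynomial is the product of (x - lambda_i), which multiplies out to x^7 - 24x^6 + 231x^5 - 1140x^4 + 3036x^3 - 4128x^2 + 2240x. The constant term is 0 because L is singular (the all-ones vector lies in its kernel). There is one zero in the spectrum, matching the 1 component.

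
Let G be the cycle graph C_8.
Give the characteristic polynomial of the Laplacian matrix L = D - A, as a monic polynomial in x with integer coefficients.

The graph has 8 vertices and degree multiset [2, 2, 2, 2, 2, 2, 2, 2]; D is the diagonal matrix of degrees and L = D - A. Computing det(xI - L) by cofactor expansion (or equivalently via sum-over-permutations) gives x^8 - 16x^7 + 104x^6 - 352x^5 + 660x^4 - 672x^3 + 336x^2 - 64x. The constant term is 0 because L is singular (the all-ones vector lies in its kernel). The largest eigenvalue, 4, is at most the vertex count 8. By the matrix-tree theorem the graph has (1/8) * product of the nonzero eigenvalues = 8 spanning trees.

x^8 - 16x^7 + 104x^6 - 352x^5 + 660x^4 - 672x^3 + 336x^2 - 64x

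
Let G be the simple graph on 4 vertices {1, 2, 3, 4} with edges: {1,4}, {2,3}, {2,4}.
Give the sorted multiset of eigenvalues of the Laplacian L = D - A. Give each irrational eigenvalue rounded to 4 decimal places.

[0, 0.5858, 2, 3.4142]

Each diagonal entry of L is the vertex degree and each off-diagonal entry is -1 where an edge is present, 0 otherwise; in the order [1, 2, 3, 4] the diagonal is [1, 2, 1, 2]. Since every row of L sums to 0, the all-ones vector is in the kernel and 0 is an eigenvalue. By the matrix-tree theorem the graph has (1/4) * product of the nonzero eigenvalues = 1 spanning tree.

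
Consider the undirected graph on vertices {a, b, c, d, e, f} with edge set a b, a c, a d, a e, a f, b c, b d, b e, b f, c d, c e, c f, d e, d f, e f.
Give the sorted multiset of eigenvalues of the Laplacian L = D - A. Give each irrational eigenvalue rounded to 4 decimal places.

[0, 6, 6, 6, 6, 6]

Reading degrees in the order [a, b, c, d, e, f] gives [5, 5, 5, 5, 5, 5]; set D = diag(5, 5, 5, 5, 5, 5) and form L = D - A. The multiplicity of 0 as a Laplacian eigenvalue equals the number of connected components. The largest eigenvalue, 6, is at most the vertex count 6. There is one zero in the spectrum, matching the 1 component.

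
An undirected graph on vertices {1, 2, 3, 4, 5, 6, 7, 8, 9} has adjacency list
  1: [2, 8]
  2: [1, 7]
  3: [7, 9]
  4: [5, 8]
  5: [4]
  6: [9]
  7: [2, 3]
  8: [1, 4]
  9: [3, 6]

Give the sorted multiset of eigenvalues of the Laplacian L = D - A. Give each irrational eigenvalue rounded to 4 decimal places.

Each diagonal entry of L is the vertex degree and each off-diagonal entry is -1 where an edge is present, 0 otherwise; in the order [1, 2, 3, 4, 5, 6, 7, 8, 9] the diagonal is [2, 2, 2, 2, 1, 1, 2, 2, 2]. Diagonalising L (or applying a numerical eigensolver to the 9x9 matrix) gives the spectrum above. The single zero eigenvalue shows the graph is connected.

[0, 0.1206, 0.4679, 1, 1.6527, 2.3473, 3, 3.5321, 3.8794]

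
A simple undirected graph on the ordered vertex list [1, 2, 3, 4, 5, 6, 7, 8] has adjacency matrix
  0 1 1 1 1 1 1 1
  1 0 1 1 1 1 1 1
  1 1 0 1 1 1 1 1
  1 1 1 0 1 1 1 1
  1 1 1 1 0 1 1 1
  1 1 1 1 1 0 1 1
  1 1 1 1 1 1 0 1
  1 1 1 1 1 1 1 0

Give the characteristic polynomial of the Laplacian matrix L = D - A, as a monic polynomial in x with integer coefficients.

x^8 - 56x^7 + 1344x^6 - 17920x^5 + 143360x^4 - 688128x^3 + 1835008x^2 - 2097152x

Each diagonal entry of L is the vertex degree and each off-diagonal entry is -1 where an edge is present, 0 otherwise; in the order [1, 2, 3, 4, 5, 6, 7, 8] the diagonal is [7, 7, 7, 7, 7, 7, 7, 7]. The eigenvalues of L are [0, 8, 8, 8, 8, 8, 8, 8]; the characteristic polynomial is the product of (x - lambda_i), which multiplies out to x^8 - 56x^7 + 1344x^6 - 17920x^5 + 143360x^4 - 688128x^3 + 1835008x^2 - 2097152x. Since p(0) = det(-L) = 0, x divides p(x). The eigenvalues sum to 56, which equals trace(L) = 2|E|.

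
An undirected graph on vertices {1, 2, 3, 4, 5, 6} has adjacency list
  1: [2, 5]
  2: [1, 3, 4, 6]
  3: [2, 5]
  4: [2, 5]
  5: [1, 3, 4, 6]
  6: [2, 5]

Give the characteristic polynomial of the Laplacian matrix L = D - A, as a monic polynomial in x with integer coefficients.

With the vertex order [1, 2, 3, 4, 5, 6], the degrees are [2, 4, 2, 2, 4, 2], giving D = diag(2, 4, 2, 2, 4, 2) and L = D - A. Computing det(xI - L) by cofactor expansion (or equivalently via sum-over-permutations) gives x^6 - 16x^5 + 96x^4 - 272x^3 + 368x^2 - 192x. The constant term is 0 because L is singular (the all-ones vector lies in its kernel). The eigenvalues sum to 16, which equals trace(L) = 2|E|. By the matrix-tree theorem the graph has (1/6) * product of the nonzero eigenvalues = 32 spanning trees.

x^6 - 16x^5 + 96x^4 - 272x^3 + 368x^2 - 192x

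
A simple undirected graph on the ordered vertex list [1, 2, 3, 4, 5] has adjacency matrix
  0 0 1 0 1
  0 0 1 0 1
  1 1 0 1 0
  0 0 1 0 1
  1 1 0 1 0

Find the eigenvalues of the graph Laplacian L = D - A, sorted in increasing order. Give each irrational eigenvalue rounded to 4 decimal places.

[0, 2, 2, 3, 5]

Each diagonal entry of L is the vertex degree and each off-diagonal entry is -1 where an edge is present, 0 otherwise; in the order [1, 2, 3, 4, 5] the diagonal is [2, 2, 3, 2, 3]. Since every row of L sums to 0, the all-ones vector is in the kernel and 0 is an eigenvalue. The single zero eigenvalue shows the graph is connected. By the matrix-tree theorem the graph has (1/5) * product of the nonzero eigenvalues = 12 spanning trees. The eigenvalues sum to 12, which equals trace(L) = 2|E|.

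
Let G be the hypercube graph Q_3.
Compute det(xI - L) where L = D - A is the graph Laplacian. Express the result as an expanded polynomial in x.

x^8 - 24x^7 + 240x^6 - 1296x^5 + 4080x^4 - 7488x^3 + 7424x^2 - 3072x

The graph has 8 vertices and degree multiset [3, 3, 3, 3, 3, 3, 3, 3]; D is the diagonal matrix of degrees and L = D - A. The eigenvalues of L are [0, 2, 2, 2, 4, 4, 4, 6]; the characteristic polynomial is the product of (x - lambda_i), which multiplies out to x^8 - 24x^7 + 240x^6 - 1296x^5 + 4080x^4 - 7488x^3 + 7424x^2 - 3072x. The coefficient of x^7 equals -trace(L) = -24, matching the sum of degrees. There is one zero in the spectrum, matching the 1 component.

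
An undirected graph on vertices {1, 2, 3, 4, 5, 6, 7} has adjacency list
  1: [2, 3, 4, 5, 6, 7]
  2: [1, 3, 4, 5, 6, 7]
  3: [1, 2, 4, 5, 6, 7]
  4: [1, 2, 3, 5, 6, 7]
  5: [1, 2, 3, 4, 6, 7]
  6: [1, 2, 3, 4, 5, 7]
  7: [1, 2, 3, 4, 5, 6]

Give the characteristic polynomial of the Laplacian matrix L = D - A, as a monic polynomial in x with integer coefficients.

x^7 - 42x^6 + 735x^5 - 6860x^4 + 36015x^3 - 100842x^2 + 117649x

With the vertex order [1, 2, 3, 4, 5, 6, 7], the degrees are [6, 6, 6, 6, 6, 6, 6], giving D = diag(6, 6, 6, 6, 6, 6, 6) and L = D - A. The eigenvalues of L are [0, 7, 7, 7, 7, 7, 7]; the characteristic polynomial is the product of (x - lambda_i), which multiplies out to x^7 - 42x^6 + 735x^5 - 6860x^4 + 36015x^3 - 100842x^2 + 117649x. Since p(0) = det(-L) = 0, x divides p(x). The largest eigenvalue, 7, is at most the vertex count 7. The eigenvalues sum to 42, which equals trace(L) = 2|E|.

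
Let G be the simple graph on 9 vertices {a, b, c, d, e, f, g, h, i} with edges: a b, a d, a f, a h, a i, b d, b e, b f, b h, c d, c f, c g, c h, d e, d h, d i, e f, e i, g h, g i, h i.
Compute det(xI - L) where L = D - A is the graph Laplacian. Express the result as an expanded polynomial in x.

x^9 - 42x^8 + 759x^7 - 7700x^6 + 47907x^5 - 186930x^4 + 445989x^3 - 593632x^2 + 336564x

Reading degrees in the order [a, b, c, d, e, f, g, h, i] gives [5, 5, 4, 6, 4, 4, 3, 6, 5]; set D = diag(5, 5, 4, 6, 4, 4, 3, 6, 5) and form L = D - A. L has integer entries, so p(x) = det(xI - L) has integer coefficients. Expanding the determinant yields x^9 - 42x^8 + 759x^7 - 7700x^6 + 47907x^5 - 186930x^4 + 445989x^3 - 593632x^2 + 336564x. The coefficient of x^8 equals -trace(L) = -42, matching the sum of degrees. The eigenvalues sum to 42, which equals trace(L) = 2|E|. The largest eigenvalue, 7.5899, is at most the vertex count 9.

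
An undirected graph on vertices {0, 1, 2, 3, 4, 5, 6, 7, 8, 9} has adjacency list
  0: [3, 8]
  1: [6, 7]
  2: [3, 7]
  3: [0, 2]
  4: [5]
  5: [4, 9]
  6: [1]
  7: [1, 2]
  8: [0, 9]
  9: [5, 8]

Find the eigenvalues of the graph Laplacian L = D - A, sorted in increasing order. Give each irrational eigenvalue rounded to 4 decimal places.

[0, 0.0979, 0.3820, 0.8244, 1.3820, 2, 2.6180, 3.1756, 3.6180, 3.9021]

With the vertex order [0, 1, 2, 3, 4, 5, 6, 7, 8, 9], the degrees are [2, 2, 2, 2, 1, 2, 1, 2, 2, 2], giving D = diag(2, 2, 2, 2, 1, 2, 1, 2, 2, 2) and L = D - A. Since every row of L sums to 0, the all-ones vector is in the kernel and 0 is an eigenvalue. By the matrix-tree theorem the graph has (1/10) * product of the nonzero eigenvalues = 1 spanning tree.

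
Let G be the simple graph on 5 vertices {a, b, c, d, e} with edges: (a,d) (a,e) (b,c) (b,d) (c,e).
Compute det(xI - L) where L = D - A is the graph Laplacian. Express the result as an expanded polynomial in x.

x^5 - 10x^4 + 35x^3 - 50x^2 + 25x

Reading degrees in the order [a, b, c, d, e] gives [2, 2, 2, 2, 2]; set D = diag(2, 2, 2, 2, 2) and form L = D - A. L has integer entries, so p(x) = det(xI - L) has integer coefficients. Expanding the determinant yields x^5 - 10x^4 + 35x^3 - 50x^2 + 25x. The constant term is 0 because L is singular (the all-ones vector lies in its kernel). The eigenvalues sum to 10, which equals trace(L) = 2|E|. There is one zero in the spectrum, matching the 1 component.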